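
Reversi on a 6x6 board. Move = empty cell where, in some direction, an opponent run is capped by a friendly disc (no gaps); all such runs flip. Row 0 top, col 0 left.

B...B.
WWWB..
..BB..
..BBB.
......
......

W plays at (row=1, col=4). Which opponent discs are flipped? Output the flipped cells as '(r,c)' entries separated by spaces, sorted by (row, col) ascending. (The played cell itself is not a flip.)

Dir NW: first cell '.' (not opp) -> no flip
Dir N: opp run (0,4), next=edge -> no flip
Dir NE: first cell '.' (not opp) -> no flip
Dir W: opp run (1,3) capped by W -> flip
Dir E: first cell '.' (not opp) -> no flip
Dir SW: opp run (2,3) (3,2), next='.' -> no flip
Dir S: first cell '.' (not opp) -> no flip
Dir SE: first cell '.' (not opp) -> no flip

Answer: (1,3)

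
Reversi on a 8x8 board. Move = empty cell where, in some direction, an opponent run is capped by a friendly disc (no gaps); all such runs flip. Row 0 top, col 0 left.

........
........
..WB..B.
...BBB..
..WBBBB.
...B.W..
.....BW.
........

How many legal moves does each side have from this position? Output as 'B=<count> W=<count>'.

Answer: B=8 W=6

Derivation:
-- B to move --
(1,1): flips 1 -> legal
(1,2): no bracket -> illegal
(1,3): no bracket -> illegal
(2,1): flips 1 -> legal
(3,1): flips 1 -> legal
(3,2): no bracket -> illegal
(4,1): flips 1 -> legal
(5,1): flips 1 -> legal
(5,2): no bracket -> illegal
(5,4): no bracket -> illegal
(5,6): no bracket -> illegal
(5,7): no bracket -> illegal
(6,4): flips 1 -> legal
(6,7): flips 1 -> legal
(7,5): no bracket -> illegal
(7,6): no bracket -> illegal
(7,7): flips 2 -> legal
B mobility = 8
-- W to move --
(1,2): no bracket -> illegal
(1,3): no bracket -> illegal
(1,4): no bracket -> illegal
(1,5): no bracket -> illegal
(1,6): no bracket -> illegal
(1,7): no bracket -> illegal
(2,4): flips 2 -> legal
(2,5): flips 2 -> legal
(2,7): no bracket -> illegal
(3,2): no bracket -> illegal
(3,6): no bracket -> illegal
(3,7): flips 1 -> legal
(4,7): flips 4 -> legal
(5,2): no bracket -> illegal
(5,4): no bracket -> illegal
(5,6): no bracket -> illegal
(5,7): no bracket -> illegal
(6,2): no bracket -> illegal
(6,3): no bracket -> illegal
(6,4): flips 2 -> legal
(7,4): no bracket -> illegal
(7,5): flips 1 -> legal
(7,6): no bracket -> illegal
W mobility = 6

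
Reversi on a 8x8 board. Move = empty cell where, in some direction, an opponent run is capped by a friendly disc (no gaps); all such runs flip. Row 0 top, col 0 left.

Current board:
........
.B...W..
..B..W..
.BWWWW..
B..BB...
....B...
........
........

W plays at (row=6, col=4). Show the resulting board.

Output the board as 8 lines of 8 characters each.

Answer: ........
.B...W..
..B..W..
.BWWWW..
B..BW...
....W...
....W...
........

Derivation:
Place W at (6,4); scan 8 dirs for brackets.
Dir NW: first cell '.' (not opp) -> no flip
Dir N: opp run (5,4) (4,4) capped by W -> flip
Dir NE: first cell '.' (not opp) -> no flip
Dir W: first cell '.' (not opp) -> no flip
Dir E: first cell '.' (not opp) -> no flip
Dir SW: first cell '.' (not opp) -> no flip
Dir S: first cell '.' (not opp) -> no flip
Dir SE: first cell '.' (not opp) -> no flip
All flips: (4,4) (5,4)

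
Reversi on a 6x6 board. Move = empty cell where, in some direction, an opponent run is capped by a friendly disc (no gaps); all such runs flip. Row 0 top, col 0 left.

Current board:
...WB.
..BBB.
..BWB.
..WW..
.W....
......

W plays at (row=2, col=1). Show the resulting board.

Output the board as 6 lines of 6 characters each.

Place W at (2,1); scan 8 dirs for brackets.
Dir NW: first cell '.' (not opp) -> no flip
Dir N: first cell '.' (not opp) -> no flip
Dir NE: opp run (1,2) capped by W -> flip
Dir W: first cell '.' (not opp) -> no flip
Dir E: opp run (2,2) capped by W -> flip
Dir SW: first cell '.' (not opp) -> no flip
Dir S: first cell '.' (not opp) -> no flip
Dir SE: first cell 'W' (not opp) -> no flip
All flips: (1,2) (2,2)

Answer: ...WB.
..WBB.
.WWWB.
..WW..
.W....
......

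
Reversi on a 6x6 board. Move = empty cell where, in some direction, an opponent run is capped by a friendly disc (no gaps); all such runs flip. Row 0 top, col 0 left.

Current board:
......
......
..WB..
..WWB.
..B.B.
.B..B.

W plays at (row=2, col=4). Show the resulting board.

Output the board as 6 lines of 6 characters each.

Answer: ......
......
..WWW.
..WWB.
..B.B.
.B..B.

Derivation:
Place W at (2,4); scan 8 dirs for brackets.
Dir NW: first cell '.' (not opp) -> no flip
Dir N: first cell '.' (not opp) -> no flip
Dir NE: first cell '.' (not opp) -> no flip
Dir W: opp run (2,3) capped by W -> flip
Dir E: first cell '.' (not opp) -> no flip
Dir SW: first cell 'W' (not opp) -> no flip
Dir S: opp run (3,4) (4,4) (5,4), next=edge -> no flip
Dir SE: first cell '.' (not opp) -> no flip
All flips: (2,3)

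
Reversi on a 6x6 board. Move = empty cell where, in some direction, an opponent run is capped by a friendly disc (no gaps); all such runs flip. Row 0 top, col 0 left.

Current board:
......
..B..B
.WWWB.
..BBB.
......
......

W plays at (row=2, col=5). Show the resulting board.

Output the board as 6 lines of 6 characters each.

Place W at (2,5); scan 8 dirs for brackets.
Dir NW: first cell '.' (not opp) -> no flip
Dir N: opp run (1,5), next='.' -> no flip
Dir NE: edge -> no flip
Dir W: opp run (2,4) capped by W -> flip
Dir E: edge -> no flip
Dir SW: opp run (3,4), next='.' -> no flip
Dir S: first cell '.' (not opp) -> no flip
Dir SE: edge -> no flip
All flips: (2,4)

Answer: ......
..B..B
.WWWWW
..BBB.
......
......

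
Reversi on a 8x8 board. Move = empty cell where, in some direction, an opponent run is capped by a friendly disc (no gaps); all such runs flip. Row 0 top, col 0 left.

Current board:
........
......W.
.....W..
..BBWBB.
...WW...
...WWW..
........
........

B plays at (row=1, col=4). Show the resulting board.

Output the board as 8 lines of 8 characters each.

Place B at (1,4); scan 8 dirs for brackets.
Dir NW: first cell '.' (not opp) -> no flip
Dir N: first cell '.' (not opp) -> no flip
Dir NE: first cell '.' (not opp) -> no flip
Dir W: first cell '.' (not opp) -> no flip
Dir E: first cell '.' (not opp) -> no flip
Dir SW: first cell '.' (not opp) -> no flip
Dir S: first cell '.' (not opp) -> no flip
Dir SE: opp run (2,5) capped by B -> flip
All flips: (2,5)

Answer: ........
....B.W.
.....B..
..BBWBB.
...WW...
...WWW..
........
........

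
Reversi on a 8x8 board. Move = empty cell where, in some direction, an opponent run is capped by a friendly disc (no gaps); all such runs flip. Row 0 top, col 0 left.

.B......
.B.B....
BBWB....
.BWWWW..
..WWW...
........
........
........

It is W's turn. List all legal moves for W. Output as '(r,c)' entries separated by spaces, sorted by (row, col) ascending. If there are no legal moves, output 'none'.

Answer: (0,0) (0,3) (0,4) (1,0) (1,2) (1,4) (2,4) (3,0) (4,0)

Derivation:
(0,0): flips 1 -> legal
(0,2): no bracket -> illegal
(0,3): flips 2 -> legal
(0,4): flips 1 -> legal
(1,0): flips 1 -> legal
(1,2): flips 1 -> legal
(1,4): flips 1 -> legal
(2,4): flips 1 -> legal
(3,0): flips 1 -> legal
(4,0): flips 1 -> legal
(4,1): no bracket -> illegal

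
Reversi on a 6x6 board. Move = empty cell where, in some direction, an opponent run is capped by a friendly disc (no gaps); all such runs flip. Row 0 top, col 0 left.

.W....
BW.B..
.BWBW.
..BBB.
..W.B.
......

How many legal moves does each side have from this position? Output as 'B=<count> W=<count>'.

-- B to move --
(0,0): flips 2 -> legal
(0,2): no bracket -> illegal
(1,2): flips 2 -> legal
(1,4): flips 1 -> legal
(1,5): flips 1 -> legal
(2,0): no bracket -> illegal
(2,5): flips 1 -> legal
(3,1): flips 1 -> legal
(3,5): flips 1 -> legal
(4,1): no bracket -> illegal
(4,3): no bracket -> illegal
(5,1): flips 1 -> legal
(5,2): flips 1 -> legal
(5,3): no bracket -> illegal
B mobility = 9
-- W to move --
(0,0): no bracket -> illegal
(0,2): flips 1 -> legal
(0,3): no bracket -> illegal
(0,4): flips 1 -> legal
(1,2): no bracket -> illegal
(1,4): no bracket -> illegal
(2,0): flips 1 -> legal
(2,5): no bracket -> illegal
(3,0): no bracket -> illegal
(3,1): flips 1 -> legal
(3,5): no bracket -> illegal
(4,1): no bracket -> illegal
(4,3): no bracket -> illegal
(4,5): no bracket -> illegal
(5,3): no bracket -> illegal
(5,4): flips 2 -> legal
(5,5): flips 2 -> legal
W mobility = 6

Answer: B=9 W=6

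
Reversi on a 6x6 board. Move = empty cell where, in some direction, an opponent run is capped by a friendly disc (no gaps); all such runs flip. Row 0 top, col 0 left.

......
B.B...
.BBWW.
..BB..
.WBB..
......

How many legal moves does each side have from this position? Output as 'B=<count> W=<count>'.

Answer: B=7 W=5

Derivation:
-- B to move --
(1,3): flips 1 -> legal
(1,4): flips 1 -> legal
(1,5): flips 1 -> legal
(2,5): flips 2 -> legal
(3,0): no bracket -> illegal
(3,1): no bracket -> illegal
(3,4): flips 1 -> legal
(3,5): no bracket -> illegal
(4,0): flips 1 -> legal
(5,0): flips 1 -> legal
(5,1): no bracket -> illegal
(5,2): no bracket -> illegal
B mobility = 7
-- W to move --
(0,0): no bracket -> illegal
(0,1): flips 1 -> legal
(0,2): no bracket -> illegal
(0,3): no bracket -> illegal
(1,1): no bracket -> illegal
(1,3): no bracket -> illegal
(2,0): flips 2 -> legal
(3,0): no bracket -> illegal
(3,1): no bracket -> illegal
(3,4): no bracket -> illegal
(4,4): flips 2 -> legal
(5,1): flips 2 -> legal
(5,2): no bracket -> illegal
(5,3): flips 2 -> legal
(5,4): no bracket -> illegal
W mobility = 5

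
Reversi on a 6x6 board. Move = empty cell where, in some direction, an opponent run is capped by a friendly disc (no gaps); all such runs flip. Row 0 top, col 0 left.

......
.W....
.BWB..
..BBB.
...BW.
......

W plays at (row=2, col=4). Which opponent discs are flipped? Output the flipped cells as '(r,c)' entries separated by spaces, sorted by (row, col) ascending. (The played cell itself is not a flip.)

Dir NW: first cell '.' (not opp) -> no flip
Dir N: first cell '.' (not opp) -> no flip
Dir NE: first cell '.' (not opp) -> no flip
Dir W: opp run (2,3) capped by W -> flip
Dir E: first cell '.' (not opp) -> no flip
Dir SW: opp run (3,3), next='.' -> no flip
Dir S: opp run (3,4) capped by W -> flip
Dir SE: first cell '.' (not opp) -> no flip

Answer: (2,3) (3,4)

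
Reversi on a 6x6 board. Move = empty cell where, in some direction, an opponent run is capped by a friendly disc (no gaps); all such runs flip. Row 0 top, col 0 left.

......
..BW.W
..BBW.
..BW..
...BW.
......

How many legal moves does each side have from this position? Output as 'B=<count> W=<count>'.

-- B to move --
(0,2): no bracket -> illegal
(0,3): flips 1 -> legal
(0,4): flips 1 -> legal
(0,5): no bracket -> illegal
(1,4): flips 1 -> legal
(2,5): flips 1 -> legal
(3,4): flips 1 -> legal
(3,5): no bracket -> illegal
(4,2): no bracket -> illegal
(4,5): flips 1 -> legal
(5,3): no bracket -> illegal
(5,4): no bracket -> illegal
(5,5): flips 2 -> legal
B mobility = 7
-- W to move --
(0,1): no bracket -> illegal
(0,2): no bracket -> illegal
(0,3): no bracket -> illegal
(1,1): flips 2 -> legal
(1,4): no bracket -> illegal
(2,1): flips 2 -> legal
(3,1): flips 2 -> legal
(3,4): no bracket -> illegal
(4,1): no bracket -> illegal
(4,2): flips 1 -> legal
(5,2): no bracket -> illegal
(5,3): flips 1 -> legal
(5,4): no bracket -> illegal
W mobility = 5

Answer: B=7 W=5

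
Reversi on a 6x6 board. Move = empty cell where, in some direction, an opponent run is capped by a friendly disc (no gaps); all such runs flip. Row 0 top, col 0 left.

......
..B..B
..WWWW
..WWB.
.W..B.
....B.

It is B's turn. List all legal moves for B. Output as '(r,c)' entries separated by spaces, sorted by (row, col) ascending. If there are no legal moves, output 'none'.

Answer: (1,1) (1,4) (3,1) (3,5) (4,2)

Derivation:
(1,1): flips 2 -> legal
(1,3): no bracket -> illegal
(1,4): flips 1 -> legal
(2,1): no bracket -> illegal
(3,0): no bracket -> illegal
(3,1): flips 2 -> legal
(3,5): flips 1 -> legal
(4,0): no bracket -> illegal
(4,2): flips 4 -> legal
(4,3): no bracket -> illegal
(5,0): no bracket -> illegal
(5,1): no bracket -> illegal
(5,2): no bracket -> illegal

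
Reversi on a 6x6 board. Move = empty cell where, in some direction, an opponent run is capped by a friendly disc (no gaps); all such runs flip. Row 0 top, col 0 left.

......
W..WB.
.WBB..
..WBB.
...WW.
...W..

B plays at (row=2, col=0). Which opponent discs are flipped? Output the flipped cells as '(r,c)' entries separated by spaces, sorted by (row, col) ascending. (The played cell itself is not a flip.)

Dir NW: edge -> no flip
Dir N: opp run (1,0), next='.' -> no flip
Dir NE: first cell '.' (not opp) -> no flip
Dir W: edge -> no flip
Dir E: opp run (2,1) capped by B -> flip
Dir SW: edge -> no flip
Dir S: first cell '.' (not opp) -> no flip
Dir SE: first cell '.' (not opp) -> no flip

Answer: (2,1)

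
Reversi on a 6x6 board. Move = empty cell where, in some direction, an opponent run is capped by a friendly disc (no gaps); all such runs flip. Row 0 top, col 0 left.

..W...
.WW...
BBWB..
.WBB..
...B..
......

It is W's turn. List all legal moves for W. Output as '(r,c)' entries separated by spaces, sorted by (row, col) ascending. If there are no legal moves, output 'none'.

Answer: (2,4) (3,0) (3,4) (4,2) (4,4)

Derivation:
(1,0): no bracket -> illegal
(1,3): no bracket -> illegal
(1,4): no bracket -> illegal
(2,4): flips 1 -> legal
(3,0): flips 1 -> legal
(3,4): flips 3 -> legal
(4,1): no bracket -> illegal
(4,2): flips 1 -> legal
(4,4): flips 1 -> legal
(5,2): no bracket -> illegal
(5,3): no bracket -> illegal
(5,4): no bracket -> illegal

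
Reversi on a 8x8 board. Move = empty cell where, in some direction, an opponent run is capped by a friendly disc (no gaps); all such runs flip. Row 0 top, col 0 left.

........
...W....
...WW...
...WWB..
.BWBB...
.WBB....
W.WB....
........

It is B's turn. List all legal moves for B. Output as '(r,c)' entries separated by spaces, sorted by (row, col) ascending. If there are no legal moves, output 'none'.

(0,2): flips 2 -> legal
(0,3): flips 3 -> legal
(0,4): no bracket -> illegal
(1,2): no bracket -> illegal
(1,4): flips 2 -> legal
(1,5): no bracket -> illegal
(2,2): flips 1 -> legal
(2,5): flips 1 -> legal
(3,1): flips 1 -> legal
(3,2): flips 3 -> legal
(4,0): no bracket -> illegal
(4,5): no bracket -> illegal
(5,0): flips 1 -> legal
(6,1): flips 2 -> legal
(7,0): no bracket -> illegal
(7,1): flips 1 -> legal
(7,2): flips 1 -> legal
(7,3): no bracket -> illegal

Answer: (0,2) (0,3) (1,4) (2,2) (2,5) (3,1) (3,2) (5,0) (6,1) (7,1) (7,2)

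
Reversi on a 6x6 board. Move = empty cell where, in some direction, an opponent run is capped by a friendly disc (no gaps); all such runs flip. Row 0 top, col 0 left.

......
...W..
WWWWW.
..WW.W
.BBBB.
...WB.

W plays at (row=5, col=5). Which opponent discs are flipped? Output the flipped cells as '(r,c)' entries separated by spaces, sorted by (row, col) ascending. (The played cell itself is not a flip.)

Dir NW: opp run (4,4) capped by W -> flip
Dir N: first cell '.' (not opp) -> no flip
Dir NE: edge -> no flip
Dir W: opp run (5,4) capped by W -> flip
Dir E: edge -> no flip
Dir SW: edge -> no flip
Dir S: edge -> no flip
Dir SE: edge -> no flip

Answer: (4,4) (5,4)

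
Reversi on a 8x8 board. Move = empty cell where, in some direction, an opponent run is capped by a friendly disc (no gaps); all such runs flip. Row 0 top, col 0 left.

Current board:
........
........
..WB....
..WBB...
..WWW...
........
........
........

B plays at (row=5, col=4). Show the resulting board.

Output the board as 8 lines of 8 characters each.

Place B at (5,4); scan 8 dirs for brackets.
Dir NW: opp run (4,3) (3,2), next='.' -> no flip
Dir N: opp run (4,4) capped by B -> flip
Dir NE: first cell '.' (not opp) -> no flip
Dir W: first cell '.' (not opp) -> no flip
Dir E: first cell '.' (not opp) -> no flip
Dir SW: first cell '.' (not opp) -> no flip
Dir S: first cell '.' (not opp) -> no flip
Dir SE: first cell '.' (not opp) -> no flip
All flips: (4,4)

Answer: ........
........
..WB....
..WBB...
..WWB...
....B...
........
........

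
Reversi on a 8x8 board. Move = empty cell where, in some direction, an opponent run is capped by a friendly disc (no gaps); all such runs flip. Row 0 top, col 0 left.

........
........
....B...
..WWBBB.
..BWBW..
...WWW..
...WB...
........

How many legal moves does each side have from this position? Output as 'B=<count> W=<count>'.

Answer: B=9 W=15

Derivation:
-- B to move --
(2,1): no bracket -> illegal
(2,2): flips 2 -> legal
(2,3): no bracket -> illegal
(3,1): flips 2 -> legal
(4,1): no bracket -> illegal
(4,6): flips 2 -> legal
(5,2): flips 1 -> legal
(5,6): flips 1 -> legal
(6,2): flips 2 -> legal
(6,5): flips 2 -> legal
(6,6): flips 1 -> legal
(7,2): flips 3 -> legal
(7,3): no bracket -> illegal
(7,4): no bracket -> illegal
B mobility = 9
-- W to move --
(1,3): no bracket -> illegal
(1,4): flips 3 -> legal
(1,5): flips 1 -> legal
(2,3): flips 1 -> legal
(2,5): flips 2 -> legal
(2,6): flips 2 -> legal
(2,7): flips 1 -> legal
(3,1): flips 1 -> legal
(3,7): flips 3 -> legal
(4,1): flips 1 -> legal
(4,6): no bracket -> illegal
(4,7): no bracket -> illegal
(5,1): flips 1 -> legal
(5,2): flips 1 -> legal
(6,5): flips 1 -> legal
(7,3): flips 1 -> legal
(7,4): flips 1 -> legal
(7,5): flips 1 -> legal
W mobility = 15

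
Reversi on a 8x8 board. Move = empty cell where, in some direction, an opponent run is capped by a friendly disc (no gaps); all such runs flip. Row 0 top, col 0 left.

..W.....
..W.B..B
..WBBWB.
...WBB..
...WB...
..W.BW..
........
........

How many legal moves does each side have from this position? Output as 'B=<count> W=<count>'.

-- B to move --
(0,1): flips 1 -> legal
(0,3): no bracket -> illegal
(1,1): flips 2 -> legal
(1,3): no bracket -> illegal
(1,5): flips 1 -> legal
(1,6): flips 1 -> legal
(2,1): flips 1 -> legal
(3,1): no bracket -> illegal
(3,2): flips 2 -> legal
(3,6): flips 1 -> legal
(4,1): no bracket -> illegal
(4,2): flips 2 -> legal
(4,5): no bracket -> illegal
(4,6): no bracket -> illegal
(5,1): no bracket -> illegal
(5,3): flips 2 -> legal
(5,6): flips 1 -> legal
(6,1): flips 2 -> legal
(6,2): no bracket -> illegal
(6,3): no bracket -> illegal
(6,4): no bracket -> illegal
(6,5): no bracket -> illegal
(6,6): flips 1 -> legal
B mobility = 12
-- W to move --
(0,3): flips 1 -> legal
(0,4): no bracket -> illegal
(0,5): no bracket -> illegal
(0,6): no bracket -> illegal
(0,7): no bracket -> illegal
(1,3): flips 1 -> legal
(1,5): flips 1 -> legal
(1,6): no bracket -> illegal
(2,7): flips 1 -> legal
(3,2): no bracket -> illegal
(3,6): flips 2 -> legal
(3,7): no bracket -> illegal
(4,5): flips 4 -> legal
(4,6): no bracket -> illegal
(5,3): flips 1 -> legal
(6,3): no bracket -> illegal
(6,4): no bracket -> illegal
(6,5): flips 1 -> legal
W mobility = 8

Answer: B=12 W=8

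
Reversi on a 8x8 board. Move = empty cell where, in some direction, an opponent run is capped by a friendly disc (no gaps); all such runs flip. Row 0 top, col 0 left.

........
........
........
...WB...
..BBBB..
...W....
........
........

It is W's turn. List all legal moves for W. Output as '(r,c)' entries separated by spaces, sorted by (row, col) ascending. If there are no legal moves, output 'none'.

(2,3): no bracket -> illegal
(2,4): no bracket -> illegal
(2,5): no bracket -> illegal
(3,1): flips 1 -> legal
(3,2): no bracket -> illegal
(3,5): flips 2 -> legal
(3,6): no bracket -> illegal
(4,1): no bracket -> illegal
(4,6): no bracket -> illegal
(5,1): flips 1 -> legal
(5,2): no bracket -> illegal
(5,4): no bracket -> illegal
(5,5): flips 1 -> legal
(5,6): no bracket -> illegal

Answer: (3,1) (3,5) (5,1) (5,5)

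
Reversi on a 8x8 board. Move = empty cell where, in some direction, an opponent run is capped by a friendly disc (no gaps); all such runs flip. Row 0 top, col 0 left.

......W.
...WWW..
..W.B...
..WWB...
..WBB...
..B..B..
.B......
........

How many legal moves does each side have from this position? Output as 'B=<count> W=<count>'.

Answer: B=9 W=6

Derivation:
-- B to move --
(0,2): flips 1 -> legal
(0,3): no bracket -> illegal
(0,4): flips 1 -> legal
(0,5): no bracket -> illegal
(0,7): no bracket -> illegal
(1,1): flips 2 -> legal
(1,2): flips 3 -> legal
(1,6): no bracket -> illegal
(1,7): no bracket -> illegal
(2,1): flips 1 -> legal
(2,3): flips 1 -> legal
(2,5): no bracket -> illegal
(2,6): no bracket -> illegal
(3,1): flips 2 -> legal
(4,1): flips 1 -> legal
(5,1): flips 2 -> legal
(5,3): no bracket -> illegal
B mobility = 9
-- W to move --
(2,3): no bracket -> illegal
(2,5): no bracket -> illegal
(3,5): flips 2 -> legal
(4,1): no bracket -> illegal
(4,5): flips 2 -> legal
(4,6): no bracket -> illegal
(5,0): no bracket -> illegal
(5,1): no bracket -> illegal
(5,3): flips 1 -> legal
(5,4): flips 4 -> legal
(5,6): no bracket -> illegal
(6,0): no bracket -> illegal
(6,2): flips 1 -> legal
(6,3): no bracket -> illegal
(6,4): no bracket -> illegal
(6,5): no bracket -> illegal
(6,6): flips 2 -> legal
(7,0): no bracket -> illegal
(7,1): no bracket -> illegal
(7,2): no bracket -> illegal
W mobility = 6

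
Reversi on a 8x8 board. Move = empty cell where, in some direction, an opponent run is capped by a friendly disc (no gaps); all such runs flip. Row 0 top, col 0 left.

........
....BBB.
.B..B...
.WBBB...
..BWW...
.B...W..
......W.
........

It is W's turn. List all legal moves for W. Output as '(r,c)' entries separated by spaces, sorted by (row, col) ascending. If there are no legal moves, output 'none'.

Answer: (0,4) (1,0) (1,1) (2,2) (2,3) (2,5) (3,5) (4,1) (5,3)

Derivation:
(0,3): no bracket -> illegal
(0,4): flips 3 -> legal
(0,5): no bracket -> illegal
(0,6): no bracket -> illegal
(0,7): no bracket -> illegal
(1,0): flips 2 -> legal
(1,1): flips 1 -> legal
(1,2): no bracket -> illegal
(1,3): no bracket -> illegal
(1,7): no bracket -> illegal
(2,0): no bracket -> illegal
(2,2): flips 1 -> legal
(2,3): flips 1 -> legal
(2,5): flips 1 -> legal
(2,6): no bracket -> illegal
(2,7): no bracket -> illegal
(3,0): no bracket -> illegal
(3,5): flips 3 -> legal
(4,0): no bracket -> illegal
(4,1): flips 1 -> legal
(4,5): no bracket -> illegal
(5,0): no bracket -> illegal
(5,2): no bracket -> illegal
(5,3): flips 1 -> legal
(6,0): no bracket -> illegal
(6,1): no bracket -> illegal
(6,2): no bracket -> illegal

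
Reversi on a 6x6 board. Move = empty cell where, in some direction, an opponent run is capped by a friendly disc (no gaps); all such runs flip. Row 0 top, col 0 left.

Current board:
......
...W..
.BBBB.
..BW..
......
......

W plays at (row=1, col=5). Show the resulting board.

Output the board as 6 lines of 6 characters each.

Place W at (1,5); scan 8 dirs for brackets.
Dir NW: first cell '.' (not opp) -> no flip
Dir N: first cell '.' (not opp) -> no flip
Dir NE: edge -> no flip
Dir W: first cell '.' (not opp) -> no flip
Dir E: edge -> no flip
Dir SW: opp run (2,4) capped by W -> flip
Dir S: first cell '.' (not opp) -> no flip
Dir SE: edge -> no flip
All flips: (2,4)

Answer: ......
...W.W
.BBBW.
..BW..
......
......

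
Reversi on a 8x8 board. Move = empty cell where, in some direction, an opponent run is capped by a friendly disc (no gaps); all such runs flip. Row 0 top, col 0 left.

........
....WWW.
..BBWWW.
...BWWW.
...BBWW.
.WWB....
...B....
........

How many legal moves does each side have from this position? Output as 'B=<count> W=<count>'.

-- B to move --
(0,3): no bracket -> illegal
(0,4): flips 3 -> legal
(0,5): flips 1 -> legal
(0,6): flips 2 -> legal
(0,7): flips 3 -> legal
(1,3): no bracket -> illegal
(1,7): flips 2 -> legal
(2,7): flips 3 -> legal
(3,7): flips 3 -> legal
(4,0): no bracket -> illegal
(4,1): flips 1 -> legal
(4,2): no bracket -> illegal
(4,7): flips 2 -> legal
(5,0): flips 2 -> legal
(5,4): no bracket -> illegal
(5,5): no bracket -> illegal
(5,6): flips 2 -> legal
(5,7): no bracket -> illegal
(6,0): no bracket -> illegal
(6,1): flips 1 -> legal
(6,2): no bracket -> illegal
B mobility = 12
-- W to move --
(1,1): no bracket -> illegal
(1,2): flips 1 -> legal
(1,3): no bracket -> illegal
(2,1): flips 2 -> legal
(3,1): no bracket -> illegal
(3,2): flips 2 -> legal
(4,2): flips 3 -> legal
(5,4): flips 2 -> legal
(5,5): no bracket -> illegal
(6,2): flips 2 -> legal
(6,4): no bracket -> illegal
(7,2): no bracket -> illegal
(7,3): no bracket -> illegal
(7,4): flips 1 -> legal
W mobility = 7

Answer: B=12 W=7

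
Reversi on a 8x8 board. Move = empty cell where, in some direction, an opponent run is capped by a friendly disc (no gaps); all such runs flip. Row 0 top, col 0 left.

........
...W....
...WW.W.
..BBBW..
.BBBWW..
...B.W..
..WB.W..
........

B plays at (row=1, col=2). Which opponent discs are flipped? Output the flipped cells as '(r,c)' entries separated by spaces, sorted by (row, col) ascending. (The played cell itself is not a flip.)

Answer: (2,3)

Derivation:
Dir NW: first cell '.' (not opp) -> no flip
Dir N: first cell '.' (not opp) -> no flip
Dir NE: first cell '.' (not opp) -> no flip
Dir W: first cell '.' (not opp) -> no flip
Dir E: opp run (1,3), next='.' -> no flip
Dir SW: first cell '.' (not opp) -> no flip
Dir S: first cell '.' (not opp) -> no flip
Dir SE: opp run (2,3) capped by B -> flip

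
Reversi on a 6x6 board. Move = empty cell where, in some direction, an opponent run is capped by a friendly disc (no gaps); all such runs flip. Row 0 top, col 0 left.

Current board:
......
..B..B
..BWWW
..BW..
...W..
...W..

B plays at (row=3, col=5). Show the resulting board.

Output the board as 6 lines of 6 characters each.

Place B at (3,5); scan 8 dirs for brackets.
Dir NW: opp run (2,4), next='.' -> no flip
Dir N: opp run (2,5) capped by B -> flip
Dir NE: edge -> no flip
Dir W: first cell '.' (not opp) -> no flip
Dir E: edge -> no flip
Dir SW: first cell '.' (not opp) -> no flip
Dir S: first cell '.' (not opp) -> no flip
Dir SE: edge -> no flip
All flips: (2,5)

Answer: ......
..B..B
..BWWB
..BW.B
...W..
...W..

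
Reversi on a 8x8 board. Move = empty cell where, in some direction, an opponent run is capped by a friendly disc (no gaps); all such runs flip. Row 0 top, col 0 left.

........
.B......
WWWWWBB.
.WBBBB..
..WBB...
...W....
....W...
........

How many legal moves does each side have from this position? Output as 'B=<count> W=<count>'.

-- B to move --
(1,0): flips 1 -> legal
(1,2): flips 2 -> legal
(1,3): flips 2 -> legal
(1,4): flips 2 -> legal
(1,5): flips 1 -> legal
(3,0): flips 1 -> legal
(4,0): no bracket -> illegal
(4,1): flips 3 -> legal
(5,1): flips 1 -> legal
(5,2): flips 1 -> legal
(5,4): no bracket -> illegal
(5,5): no bracket -> illegal
(6,2): flips 1 -> legal
(6,3): flips 1 -> legal
(6,5): no bracket -> illegal
(7,3): no bracket -> illegal
(7,4): no bracket -> illegal
(7,5): no bracket -> illegal
B mobility = 11
-- W to move --
(0,0): flips 1 -> legal
(0,1): flips 1 -> legal
(0,2): flips 1 -> legal
(1,0): no bracket -> illegal
(1,2): no bracket -> illegal
(1,4): no bracket -> illegal
(1,5): no bracket -> illegal
(1,6): no bracket -> illegal
(1,7): flips 3 -> legal
(2,7): flips 2 -> legal
(3,6): flips 4 -> legal
(3,7): no bracket -> illegal
(4,1): flips 1 -> legal
(4,5): flips 3 -> legal
(4,6): flips 1 -> legal
(5,2): no bracket -> illegal
(5,4): flips 4 -> legal
(5,5): flips 2 -> legal
W mobility = 11

Answer: B=11 W=11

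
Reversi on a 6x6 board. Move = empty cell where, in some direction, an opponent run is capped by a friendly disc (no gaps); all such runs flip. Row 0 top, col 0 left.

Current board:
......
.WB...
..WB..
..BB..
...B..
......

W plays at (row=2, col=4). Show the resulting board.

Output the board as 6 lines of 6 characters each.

Place W at (2,4); scan 8 dirs for brackets.
Dir NW: first cell '.' (not opp) -> no flip
Dir N: first cell '.' (not opp) -> no flip
Dir NE: first cell '.' (not opp) -> no flip
Dir W: opp run (2,3) capped by W -> flip
Dir E: first cell '.' (not opp) -> no flip
Dir SW: opp run (3,3), next='.' -> no flip
Dir S: first cell '.' (not opp) -> no flip
Dir SE: first cell '.' (not opp) -> no flip
All flips: (2,3)

Answer: ......
.WB...
..WWW.
..BB..
...B..
......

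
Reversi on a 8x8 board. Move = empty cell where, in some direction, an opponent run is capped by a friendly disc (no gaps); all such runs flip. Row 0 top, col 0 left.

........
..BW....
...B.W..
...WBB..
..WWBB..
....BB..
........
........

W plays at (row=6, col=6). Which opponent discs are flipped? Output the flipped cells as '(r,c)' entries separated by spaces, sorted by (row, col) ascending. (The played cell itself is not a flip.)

Answer: (4,4) (5,5)

Derivation:
Dir NW: opp run (5,5) (4,4) capped by W -> flip
Dir N: first cell '.' (not opp) -> no flip
Dir NE: first cell '.' (not opp) -> no flip
Dir W: first cell '.' (not opp) -> no flip
Dir E: first cell '.' (not opp) -> no flip
Dir SW: first cell '.' (not opp) -> no flip
Dir S: first cell '.' (not opp) -> no flip
Dir SE: first cell '.' (not opp) -> no flip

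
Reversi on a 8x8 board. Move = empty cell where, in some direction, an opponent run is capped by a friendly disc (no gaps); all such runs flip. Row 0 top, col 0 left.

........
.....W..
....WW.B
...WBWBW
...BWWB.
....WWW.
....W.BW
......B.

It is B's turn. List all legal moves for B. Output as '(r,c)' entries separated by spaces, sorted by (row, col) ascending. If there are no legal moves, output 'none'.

(0,4): no bracket -> illegal
(0,5): no bracket -> illegal
(0,6): no bracket -> illegal
(1,3): flips 2 -> legal
(1,4): flips 2 -> legal
(1,6): flips 1 -> legal
(2,2): flips 3 -> legal
(2,3): flips 1 -> legal
(2,6): no bracket -> illegal
(3,2): flips 1 -> legal
(4,2): no bracket -> illegal
(4,7): flips 1 -> legal
(5,3): no bracket -> illegal
(5,7): no bracket -> illegal
(6,3): flips 2 -> legal
(6,5): flips 1 -> legal
(7,3): flips 2 -> legal
(7,4): flips 3 -> legal
(7,5): no bracket -> illegal
(7,7): no bracket -> illegal

Answer: (1,3) (1,4) (1,6) (2,2) (2,3) (3,2) (4,7) (6,3) (6,5) (7,3) (7,4)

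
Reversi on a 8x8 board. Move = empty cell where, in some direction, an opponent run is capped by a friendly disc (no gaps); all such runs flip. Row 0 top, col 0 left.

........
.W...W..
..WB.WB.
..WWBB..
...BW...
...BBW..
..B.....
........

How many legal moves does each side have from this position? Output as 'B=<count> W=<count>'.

-- B to move --
(0,0): no bracket -> illegal
(0,1): no bracket -> illegal
(0,2): no bracket -> illegal
(0,4): flips 1 -> legal
(0,5): flips 2 -> legal
(0,6): no bracket -> illegal
(1,0): no bracket -> illegal
(1,2): no bracket -> illegal
(1,3): no bracket -> illegal
(1,4): no bracket -> illegal
(1,6): flips 1 -> legal
(2,0): no bracket -> illegal
(2,1): flips 2 -> legal
(2,4): flips 1 -> legal
(3,1): flips 2 -> legal
(3,6): no bracket -> illegal
(4,1): flips 1 -> legal
(4,2): no bracket -> illegal
(4,5): flips 1 -> legal
(4,6): no bracket -> illegal
(5,6): flips 1 -> legal
(6,4): no bracket -> illegal
(6,5): no bracket -> illegal
(6,6): no bracket -> illegal
B mobility = 9
-- W to move --
(1,2): no bracket -> illegal
(1,3): flips 1 -> legal
(1,4): flips 1 -> legal
(1,6): no bracket -> illegal
(1,7): flips 2 -> legal
(2,4): flips 2 -> legal
(2,7): flips 1 -> legal
(3,6): flips 2 -> legal
(3,7): flips 1 -> legal
(4,2): flips 1 -> legal
(4,5): flips 1 -> legal
(4,6): no bracket -> illegal
(5,1): no bracket -> illegal
(5,2): flips 4 -> legal
(6,1): no bracket -> illegal
(6,3): flips 2 -> legal
(6,4): flips 1 -> legal
(6,5): flips 2 -> legal
(7,1): flips 2 -> legal
(7,2): no bracket -> illegal
(7,3): no bracket -> illegal
W mobility = 14

Answer: B=9 W=14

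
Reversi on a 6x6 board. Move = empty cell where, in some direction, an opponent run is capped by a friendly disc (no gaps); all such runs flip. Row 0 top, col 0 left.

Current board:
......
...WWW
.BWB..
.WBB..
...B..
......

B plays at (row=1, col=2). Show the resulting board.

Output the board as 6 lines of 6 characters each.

Answer: ......
..BWWW
.BBB..
.WBB..
...B..
......

Derivation:
Place B at (1,2); scan 8 dirs for brackets.
Dir NW: first cell '.' (not opp) -> no flip
Dir N: first cell '.' (not opp) -> no flip
Dir NE: first cell '.' (not opp) -> no flip
Dir W: first cell '.' (not opp) -> no flip
Dir E: opp run (1,3) (1,4) (1,5), next=edge -> no flip
Dir SW: first cell 'B' (not opp) -> no flip
Dir S: opp run (2,2) capped by B -> flip
Dir SE: first cell 'B' (not opp) -> no flip
All flips: (2,2)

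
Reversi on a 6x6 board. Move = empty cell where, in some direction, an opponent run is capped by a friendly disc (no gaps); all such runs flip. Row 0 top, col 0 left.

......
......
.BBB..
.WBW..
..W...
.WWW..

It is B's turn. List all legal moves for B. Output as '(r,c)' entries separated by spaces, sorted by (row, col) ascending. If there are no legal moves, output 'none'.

Answer: (3,0) (3,4) (4,0) (4,1) (4,3) (4,4)

Derivation:
(2,0): no bracket -> illegal
(2,4): no bracket -> illegal
(3,0): flips 1 -> legal
(3,4): flips 1 -> legal
(4,0): flips 1 -> legal
(4,1): flips 1 -> legal
(4,3): flips 1 -> legal
(4,4): flips 1 -> legal
(5,0): no bracket -> illegal
(5,4): no bracket -> illegal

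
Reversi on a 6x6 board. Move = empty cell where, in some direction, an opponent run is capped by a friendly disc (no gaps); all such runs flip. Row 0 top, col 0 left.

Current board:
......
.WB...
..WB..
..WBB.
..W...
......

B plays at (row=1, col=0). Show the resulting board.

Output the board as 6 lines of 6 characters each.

Place B at (1,0); scan 8 dirs for brackets.
Dir NW: edge -> no flip
Dir N: first cell '.' (not opp) -> no flip
Dir NE: first cell '.' (not opp) -> no flip
Dir W: edge -> no flip
Dir E: opp run (1,1) capped by B -> flip
Dir SW: edge -> no flip
Dir S: first cell '.' (not opp) -> no flip
Dir SE: first cell '.' (not opp) -> no flip
All flips: (1,1)

Answer: ......
BBB...
..WB..
..WBB.
..W...
......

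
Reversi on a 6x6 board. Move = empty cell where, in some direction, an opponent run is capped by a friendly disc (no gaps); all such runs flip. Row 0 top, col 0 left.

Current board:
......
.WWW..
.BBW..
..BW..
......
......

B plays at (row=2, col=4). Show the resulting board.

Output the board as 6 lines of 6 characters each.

Place B at (2,4); scan 8 dirs for brackets.
Dir NW: opp run (1,3), next='.' -> no flip
Dir N: first cell '.' (not opp) -> no flip
Dir NE: first cell '.' (not opp) -> no flip
Dir W: opp run (2,3) capped by B -> flip
Dir E: first cell '.' (not opp) -> no flip
Dir SW: opp run (3,3), next='.' -> no flip
Dir S: first cell '.' (not opp) -> no flip
Dir SE: first cell '.' (not opp) -> no flip
All flips: (2,3)

Answer: ......
.WWW..
.BBBB.
..BW..
......
......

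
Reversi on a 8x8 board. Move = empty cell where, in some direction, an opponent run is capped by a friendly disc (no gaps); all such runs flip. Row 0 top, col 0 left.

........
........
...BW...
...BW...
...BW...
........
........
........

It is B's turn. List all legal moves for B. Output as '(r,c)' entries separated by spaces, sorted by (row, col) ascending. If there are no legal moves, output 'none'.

(1,3): no bracket -> illegal
(1,4): no bracket -> illegal
(1,5): flips 1 -> legal
(2,5): flips 2 -> legal
(3,5): flips 1 -> legal
(4,5): flips 2 -> legal
(5,3): no bracket -> illegal
(5,4): no bracket -> illegal
(5,5): flips 1 -> legal

Answer: (1,5) (2,5) (3,5) (4,5) (5,5)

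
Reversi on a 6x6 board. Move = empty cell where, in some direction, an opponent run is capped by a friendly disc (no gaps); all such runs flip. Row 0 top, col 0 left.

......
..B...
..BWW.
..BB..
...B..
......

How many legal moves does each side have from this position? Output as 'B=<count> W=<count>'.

-- B to move --
(1,3): flips 1 -> legal
(1,4): flips 1 -> legal
(1,5): flips 1 -> legal
(2,5): flips 2 -> legal
(3,4): flips 1 -> legal
(3,5): no bracket -> illegal
B mobility = 5
-- W to move --
(0,1): flips 1 -> legal
(0,2): no bracket -> illegal
(0,3): no bracket -> illegal
(1,1): no bracket -> illegal
(1,3): no bracket -> illegal
(2,1): flips 1 -> legal
(3,1): no bracket -> illegal
(3,4): no bracket -> illegal
(4,1): flips 1 -> legal
(4,2): flips 1 -> legal
(4,4): no bracket -> illegal
(5,2): no bracket -> illegal
(5,3): flips 2 -> legal
(5,4): no bracket -> illegal
W mobility = 5

Answer: B=5 W=5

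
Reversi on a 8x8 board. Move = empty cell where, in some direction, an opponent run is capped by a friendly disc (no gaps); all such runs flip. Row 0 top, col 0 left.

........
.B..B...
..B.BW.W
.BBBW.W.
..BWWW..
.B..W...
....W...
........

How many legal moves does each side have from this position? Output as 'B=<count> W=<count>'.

Answer: B=8 W=7

Derivation:
-- B to move --
(1,5): no bracket -> illegal
(1,6): no bracket -> illegal
(1,7): no bracket -> illegal
(2,3): no bracket -> illegal
(2,6): flips 1 -> legal
(3,5): flips 1 -> legal
(3,7): no bracket -> illegal
(4,6): flips 3 -> legal
(4,7): flips 2 -> legal
(5,2): no bracket -> illegal
(5,3): flips 1 -> legal
(5,5): flips 1 -> legal
(5,6): no bracket -> illegal
(6,3): no bracket -> illegal
(6,5): flips 2 -> legal
(7,3): no bracket -> illegal
(7,4): flips 4 -> legal
(7,5): no bracket -> illegal
B mobility = 8
-- W to move --
(0,0): flips 3 -> legal
(0,1): no bracket -> illegal
(0,2): no bracket -> illegal
(0,3): flips 1 -> legal
(0,4): flips 2 -> legal
(0,5): no bracket -> illegal
(1,0): no bracket -> illegal
(1,2): no bracket -> illegal
(1,3): no bracket -> illegal
(1,5): no bracket -> illegal
(2,0): no bracket -> illegal
(2,1): flips 1 -> legal
(2,3): flips 2 -> legal
(3,0): flips 3 -> legal
(3,5): no bracket -> illegal
(4,0): no bracket -> illegal
(4,1): flips 1 -> legal
(5,0): no bracket -> illegal
(5,2): no bracket -> illegal
(5,3): no bracket -> illegal
(6,0): no bracket -> illegal
(6,1): no bracket -> illegal
(6,2): no bracket -> illegal
W mobility = 7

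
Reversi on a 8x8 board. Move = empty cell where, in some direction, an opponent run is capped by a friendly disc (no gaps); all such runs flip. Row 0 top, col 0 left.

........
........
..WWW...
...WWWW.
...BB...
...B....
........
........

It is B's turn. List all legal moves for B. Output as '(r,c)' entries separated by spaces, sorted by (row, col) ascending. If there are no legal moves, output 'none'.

(1,1): flips 2 -> legal
(1,2): no bracket -> illegal
(1,3): flips 2 -> legal
(1,4): flips 2 -> legal
(1,5): no bracket -> illegal
(2,1): no bracket -> illegal
(2,5): flips 1 -> legal
(2,6): flips 1 -> legal
(2,7): no bracket -> illegal
(3,1): no bracket -> illegal
(3,2): no bracket -> illegal
(3,7): no bracket -> illegal
(4,2): no bracket -> illegal
(4,5): no bracket -> illegal
(4,6): no bracket -> illegal
(4,7): no bracket -> illegal

Answer: (1,1) (1,3) (1,4) (2,5) (2,6)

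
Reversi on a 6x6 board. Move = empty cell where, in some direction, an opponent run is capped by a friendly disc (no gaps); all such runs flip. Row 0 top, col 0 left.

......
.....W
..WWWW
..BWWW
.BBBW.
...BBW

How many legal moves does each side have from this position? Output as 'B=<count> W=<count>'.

Answer: B=4 W=5

Derivation:
-- B to move --
(0,4): no bracket -> illegal
(0,5): no bracket -> illegal
(1,1): no bracket -> illegal
(1,2): flips 1 -> legal
(1,3): flips 2 -> legal
(1,4): flips 4 -> legal
(2,1): no bracket -> illegal
(3,1): no bracket -> illegal
(4,5): flips 1 -> legal
B mobility = 4
-- W to move --
(2,1): no bracket -> illegal
(3,0): no bracket -> illegal
(3,1): flips 1 -> legal
(4,0): flips 3 -> legal
(4,5): no bracket -> illegal
(5,0): flips 2 -> legal
(5,1): flips 1 -> legal
(5,2): flips 5 -> legal
W mobility = 5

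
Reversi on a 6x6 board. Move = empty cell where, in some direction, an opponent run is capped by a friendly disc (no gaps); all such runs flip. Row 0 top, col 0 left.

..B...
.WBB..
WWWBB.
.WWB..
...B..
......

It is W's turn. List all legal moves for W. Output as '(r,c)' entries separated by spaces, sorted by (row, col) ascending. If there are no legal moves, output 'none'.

(0,1): no bracket -> illegal
(0,3): flips 1 -> legal
(0,4): flips 1 -> legal
(1,4): flips 3 -> legal
(1,5): no bracket -> illegal
(2,5): flips 2 -> legal
(3,4): flips 1 -> legal
(3,5): no bracket -> illegal
(4,2): no bracket -> illegal
(4,4): flips 1 -> legal
(5,2): no bracket -> illegal
(5,3): no bracket -> illegal
(5,4): flips 1 -> legal

Answer: (0,3) (0,4) (1,4) (2,5) (3,4) (4,4) (5,4)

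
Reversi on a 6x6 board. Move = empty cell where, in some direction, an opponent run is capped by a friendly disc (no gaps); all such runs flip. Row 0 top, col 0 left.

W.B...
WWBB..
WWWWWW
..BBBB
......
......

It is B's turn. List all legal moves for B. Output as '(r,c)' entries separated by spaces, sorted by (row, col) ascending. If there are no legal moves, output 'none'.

(0,1): no bracket -> illegal
(1,4): flips 2 -> legal
(1,5): flips 2 -> legal
(3,0): flips 1 -> legal
(3,1): flips 1 -> legal

Answer: (1,4) (1,5) (3,0) (3,1)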